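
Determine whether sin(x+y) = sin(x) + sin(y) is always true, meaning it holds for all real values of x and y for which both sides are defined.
Claim: sin(x+y) = sin(x) + sin(y).
Test a specific point where both sides are defined: x = π/3, y = π/6.
LHS = sin(x+y) ≈ 1.0000
RHS = sin(x) + sin(y) ≈ 1.3660
Since 1.0000 ≠ 1.3660, the equation fails at this point, so it cannot hold for all real values of x and y for which both sides are defined.
The correct expansion is sin(x+y) = sin(x)cos(y) + cos(x)sin(y); sine is not additive.

Conclusion: No, this is NOT an identity.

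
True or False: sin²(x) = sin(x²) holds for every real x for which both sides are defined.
False.

Claim: sin²(x) = sin(x²).
Test a specific point where both sides are defined: x = π/6.
LHS = sin²(x) ≈ 0.2500
RHS = sin(x²) ≈ 0.2707
Since 0.2500 ≠ 0.2707, the equation fails at this point, so it cannot hold for every real x for which both sides are defined.
sin²(x) means (sin x)², squaring the output; sin(x²) squares the input. These are different functions.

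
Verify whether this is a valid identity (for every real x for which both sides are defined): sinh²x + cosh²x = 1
No, this is NOT an identity.

Claim: sinh²x + cosh²x = 1.
Test a specific point where both sides are defined: x = 4.
LHS = sinh²x + cosh²x ≈ 1490.4792
RHS = 1 ≈ 1.0000
Since 1490.4792 ≠ 1.0000, the equation fails at this point, so it cannot hold for every real x for which both sides are defined.
The correct hyperbolic identity is cosh²x - sinh²x = 1 (a difference); the sum sinh²x + cosh²x equals cosh(2x).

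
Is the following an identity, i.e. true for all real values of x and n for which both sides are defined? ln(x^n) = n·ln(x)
Claim: ln(x^n) = n·ln(x).
Reasoning: The right side requires x > 0. For x > 0, x^n = (e^(ln x))^n = e^(n·ln x), so taking ln of both sides gives ln(x^n) = n·ln(x).
So the two sides agree for all real values of x and n for which both sides are defined.

Conclusion: Yes, this is an identity.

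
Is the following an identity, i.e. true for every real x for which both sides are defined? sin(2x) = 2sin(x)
Claim: sin(2x) = 2sin(x).
Test a specific point where both sides are defined: x = π/3.
LHS = sin(2x) ≈ 0.8660
RHS = 2sin(x) ≈ 1.7321
Since 0.8660 ≠ 1.7321, the equation fails at this point, so it cannot hold for every real x for which both sides are defined.
The correct double-angle formula is sin(2x) = 2sin(x)cos(x).

Conclusion: No, this is NOT an identity.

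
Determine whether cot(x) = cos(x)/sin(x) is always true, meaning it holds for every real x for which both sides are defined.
Yes, this is an identity.

Claim: cot(x) = cos(x)/sin(x).
Reasoning: cot(x) is defined as 1/tan(x) = 1/(sin(x)/cos(x)) = cos(x)/sin(x), wherever sin(x) ≠ 0.
So the two sides agree for every real x for which both sides are defined.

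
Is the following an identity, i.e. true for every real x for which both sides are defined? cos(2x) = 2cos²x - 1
Claim: cos(2x) = 2cos²x - 1.
Reasoning: cos(2x) = cos²x - sin²x. Replace sin²x by 1 - cos²x: cos²x - (1 - cos²x) = 2cos²x - 1.
So the two sides agree for every real x for which both sides are defined.

Conclusion: Yes, this is an identity.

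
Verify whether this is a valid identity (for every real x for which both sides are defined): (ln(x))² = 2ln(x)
Claim: (ln(x))² = 2ln(x).
Test a specific point where both sides are defined: x = 1/2.
LHS = (ln(x))² ≈ 0.4805
RHS = 2ln(x) ≈ -1.3863
Since 0.4805 ≠ -1.3863, the equation fails at this point, so it cannot hold for every real x for which both sides are defined.
2ln(x) equals ln(x²), which is not the same as (ln x)².

Conclusion: No, this is NOT an identity.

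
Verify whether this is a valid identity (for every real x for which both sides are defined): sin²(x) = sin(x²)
No, this is NOT an identity.

Claim: sin²(x) = sin(x²).
Test a specific point where both sides are defined: x = -π/6.
LHS = sin²(x) ≈ 0.2500
RHS = sin(x²) ≈ 0.2707
Since 0.2500 ≠ 0.2707, the equation fails at this point, so it cannot hold for every real x for which both sides are defined.
sin²(x) means (sin x)², squaring the output; sin(x²) squares the input. These are different functions.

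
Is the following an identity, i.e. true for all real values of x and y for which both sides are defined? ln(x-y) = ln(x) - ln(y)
Claim: ln(x-y) = ln(x) - ln(y).
Test a specific point where both sides are defined: x = 4, y = 3.
LHS = ln(x-y) ≈ 0.0000
RHS = ln(x) - ln(y) ≈ 0.2877
Since 0.0000 ≠ 0.2877, the equation fails at this point, so it cannot hold for all real values of x and y for which both sides are defined.
ln(x) - ln(y) = ln(x/y), not ln(x-y).

Conclusion: No, this is NOT an identity.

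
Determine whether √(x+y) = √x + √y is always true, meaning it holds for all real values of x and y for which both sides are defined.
Claim: √(x+y) = √x + √y.
Test a specific point where both sides are defined: x = 4, y = 3.
LHS = √(x+y) ≈ 2.6458
RHS = √x + √y ≈ 3.7321
Since 2.6458 ≠ 3.7321, the equation fails at this point, so it cannot hold for all real values of x and y for which both sides are defined.
Squaring the right side gives x + 2√(xy) + y, not x + y.

Conclusion: No, this is NOT an identity.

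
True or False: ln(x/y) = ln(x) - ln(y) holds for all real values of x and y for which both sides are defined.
True.

Claim: ln(x/y) = ln(x) - ln(y).
Reasoning: Both sides are simultaneously defined only when x, y > 0. Write x = e^p, y = e^q. Then x/y = e^(p-q), so ln(x/y) = p - q = ln(x) - ln(y).
So the two sides agree for all real values of x and y for which both sides are defined.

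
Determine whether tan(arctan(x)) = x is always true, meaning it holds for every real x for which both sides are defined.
Yes, this is an identity.

Claim: tan(arctan(x)) = x.
Reasoning: For every real x, arctan(x) is by definition the angle in (-π/2, π/2) whose tangent equals x. Taking the tangent of that angle returns x.
So the two sides agree for every real x for which both sides are defined.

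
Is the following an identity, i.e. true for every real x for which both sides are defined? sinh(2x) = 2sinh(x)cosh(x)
Yes, this is an identity.

Claim: sinh(2x) = 2sinh(x)cosh(x).
Reasoning: 2sinh(x)cosh(x) = 2 · (e^x - e^-x)/2 · (e^x + e^-x)/2 = (e^(2x) - e^(-2x))/2 = sinh(2x).
So the two sides agree for every real x for which both sides are defined.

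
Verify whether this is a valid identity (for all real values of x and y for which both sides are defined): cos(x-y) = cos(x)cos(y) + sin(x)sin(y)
Yes, this is an identity.

Claim: cos(x-y) = cos(x)cos(y) + sin(x)sin(y).
Reasoning: Replace y by -y in cos(x+y) = cos(x)cos(y) - sin(x)sin(y) and use cos(-y) = cos(y), sin(-y) = -sin(y): cos(x-y) = cos(x)cos(y) + sin(x)sin(y).
So the two sides agree for all real values of x and y for which both sides are defined.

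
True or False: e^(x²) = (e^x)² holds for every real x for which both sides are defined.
False.

Claim: e^(x²) = (e^x)².
Test a specific point where both sides are defined: x = 1/2.
LHS = e^(x²) ≈ 1.2840
RHS = (e^x)² ≈ 2.7183
Since 1.2840 ≠ 2.7183, the equation fails at this point, so it cannot hold for every real x for which both sides are defined.
(e^x)² = e^(2x), and 2x ≠ x² in general.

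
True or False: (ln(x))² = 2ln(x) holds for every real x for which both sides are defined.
Claim: (ln(x))² = 2ln(x).
Test a specific point where both sides are defined: x = 4.
LHS = (ln(x))² ≈ 1.9218
RHS = 2ln(x) ≈ 2.7726
Since 1.9218 ≠ 2.7726, the equation fails at this point, so it cannot hold for every real x for which both sides are defined.
2ln(x) equals ln(x²), which is not the same as (ln x)².

Conclusion: False.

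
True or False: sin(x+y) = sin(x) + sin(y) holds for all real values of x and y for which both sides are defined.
Claim: sin(x+y) = sin(x) + sin(y).
Test a specific point where both sides are defined: x = -π/6, y = 2π/3.
LHS = sin(x+y) ≈ 1.0000
RHS = sin(x) + sin(y) ≈ 0.3660
Since 1.0000 ≠ 0.3660, the equation fails at this point, so it cannot hold for all real values of x and y for which both sides are defined.
The correct expansion is sin(x+y) = sin(x)cos(y) + cos(x)sin(y); sine is not additive.

Conclusion: False.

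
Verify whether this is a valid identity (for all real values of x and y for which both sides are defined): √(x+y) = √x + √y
Claim: √(x+y) = √x + √y.
Test a specific point where both sides are defined: x = 3/2, y = 3.
LHS = √(x+y) ≈ 2.1213
RHS = √x + √y ≈ 2.9568
Since 2.1213 ≠ 2.9568, the equation fails at this point, so it cannot hold for all real values of x and y for which both sides are defined.
Squaring the right side gives x + 2√(xy) + y, not x + y.

Conclusion: No, this is NOT an identity.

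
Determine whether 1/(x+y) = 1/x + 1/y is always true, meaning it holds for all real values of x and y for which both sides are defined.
Claim: 1/(x+y) = 1/x + 1/y.
Test a specific point where both sides are defined: x = 4, y = -2.
LHS = 1/(x+y) ≈ 0.5000
RHS = 1/x + 1/y ≈ -0.2500
Since 0.5000 ≠ -0.2500, the equation fails at this point, so it cannot hold for all real values of x and y for which both sides are defined.
1/x + 1/y = (x+y)/(xy), which is not 1/(x+y).

Conclusion: No, this is NOT an identity.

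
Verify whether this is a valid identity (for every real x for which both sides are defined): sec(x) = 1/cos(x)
Claim: sec(x) = 1/cos(x).
Reasoning: sec(x) is by definition the reciprocal of cos(x), wherever cos(x) ≠ 0.
So the two sides agree for every real x for which both sides are defined.

Conclusion: Yes, this is an identity.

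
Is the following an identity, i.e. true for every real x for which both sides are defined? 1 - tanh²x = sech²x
Claim: 1 - tanh²x = sech²x.
Reasoning: Divide cosh²x - sinh²x = 1 through by cosh²x (never zero): 1 - tanh²x = 1/cosh²x = sech²x.
So the two sides agree for every real x for which both sides are defined.

Conclusion: Yes, this is an identity.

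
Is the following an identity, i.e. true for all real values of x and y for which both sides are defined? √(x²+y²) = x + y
No, this is NOT an identity.

Claim: √(x²+y²) = x + y.
Test a specific point where both sides are defined: x = -1, y = 4.
LHS = √(x²+y²) ≈ 4.1231
RHS = x + y ≈ 3.0000
Since 4.1231 ≠ 3.0000, the equation fails at this point, so it cannot hold for all real values of x and y for which both sides are defined.
(x+y)² = x² + 2xy + y², not x² + y², so the square root does not split this way.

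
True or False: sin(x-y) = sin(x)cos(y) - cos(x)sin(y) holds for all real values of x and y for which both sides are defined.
Claim: sin(x-y) = sin(x)cos(y) - cos(x)sin(y).
Reasoning: Replace y by -y in sin(x+y) = sin(x)cos(y) + cos(x)sin(y) and use cos(-y) = cos(y), sin(-y) = -sin(y): sin(x-y) = sin(x)cos(y) - cos(x)sin(y).
So the two sides agree for all real values of x and y for which both sides are defined.

Conclusion: True.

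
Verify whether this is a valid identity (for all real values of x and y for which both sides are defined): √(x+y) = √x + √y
No, this is NOT an identity.

Claim: √(x+y) = √x + √y.
Test a specific point where both sides are defined: x = 1, y = 2.
LHS = √(x+y) ≈ 1.7321
RHS = √x + √y ≈ 2.4142
Since 1.7321 ≠ 2.4142, the equation fails at this point, so it cannot hold for all real values of x and y for which both sides are defined.
Squaring the right side gives x + 2√(xy) + y, not x + y.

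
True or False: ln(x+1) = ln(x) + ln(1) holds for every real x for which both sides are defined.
Claim: ln(x+1) = ln(x) + ln(1).
Test a specific point where both sides are defined: x = 5.
LHS = ln(x+1) ≈ 1.7918
RHS = ln(x) + ln(1) ≈ 1.6094
Since 1.7918 ≠ 1.6094, the equation fails at this point, so it cannot hold for every real x for which both sides are defined.
ln(1) = 0, so the right side is just ln(x), which differs from ln(x+1).

Conclusion: False.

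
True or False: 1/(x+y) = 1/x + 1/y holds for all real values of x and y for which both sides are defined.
Claim: 1/(x+y) = 1/x + 1/y.
Test a specific point where both sides are defined: x = -3, y = -2.
LHS = 1/(x+y) ≈ -0.2000
RHS = 1/x + 1/y ≈ -0.8333
Since -0.2000 ≠ -0.8333, the equation fails at this point, so it cannot hold for all real values of x and y for which both sides are defined.
1/x + 1/y = (x+y)/(xy), which is not 1/(x+y).

Conclusion: False.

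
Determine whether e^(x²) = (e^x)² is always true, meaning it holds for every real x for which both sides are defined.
No, this is NOT an identity.

Claim: e^(x²) = (e^x)².
Test a specific point where both sides are defined: x = -1.
LHS = e^(x²) ≈ 2.7183
RHS = (e^x)² ≈ 0.1353
Since 2.7183 ≠ 0.1353, the equation fails at this point, so it cannot hold for every real x for which both sides are defined.
(e^x)² = e^(2x), and 2x ≠ x² in general.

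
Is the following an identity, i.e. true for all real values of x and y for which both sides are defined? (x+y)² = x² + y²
Claim: (x+y)² = x² + y².
Test a specific point where both sides are defined: x = -3, y = 3.
LHS = (x+y)² ≈ 0.0000
RHS = x² + y² ≈ 18.0000
Since 0.0000 ≠ 18.0000, the equation fails at this point, so it cannot hold for all real values of x and y for which both sides are defined.
The correct expansion is (x+y)² = x² + 2xy + y²; the cross term 2xy is missing.

Conclusion: No, this is NOT an identity.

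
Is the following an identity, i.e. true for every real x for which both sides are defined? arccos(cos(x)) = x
No, this is NOT an identity.

Claim: arccos(cos(x)) = x.
Test a specific point where both sides are defined: x = -π/6.
LHS = arccos(cos(x)) ≈ 0.5236
RHS = x ≈ -0.5236
Since 0.5236 ≠ -0.5236, the equation fails at this point, so it cannot hold for every real x for which both sides are defined.
arccos only returns values in [0, π], so arccos(cos(x)) = x holds only for x in that interval, not for all real x.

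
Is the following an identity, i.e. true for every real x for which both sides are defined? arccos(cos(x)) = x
Claim: arccos(cos(x)) = x.
Test a specific point where both sides are defined: x = -π/6.
LHS = arccos(cos(x)) ≈ 0.5236
RHS = x ≈ -0.5236
Since 0.5236 ≠ -0.5236, the equation fails at this point, so it cannot hold for every real x for which both sides are defined.
arccos only returns values in [0, π], so arccos(cos(x)) = x holds only for x in that interval, not for all real x.

Conclusion: No, this is NOT an identity.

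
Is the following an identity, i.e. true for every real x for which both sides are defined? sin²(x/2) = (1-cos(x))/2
Claim: sin²(x/2) = (1-cos(x))/2.
Reasoning: Use cos(2θ) = 1 - 2sin²θ with θ = x/2: cos(x) = 1 - 2sin²(x/2). Solving for sin²(x/2) gives (1 - cos(x))/2.
So the two sides agree for every real x for which both sides are defined.

Conclusion: Yes, this is an identity.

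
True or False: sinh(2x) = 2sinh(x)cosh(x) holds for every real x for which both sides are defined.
Claim: sinh(2x) = 2sinh(x)cosh(x).
Reasoning: 2sinh(x)cosh(x) = 2 · (e^x - e^-x)/2 · (e^x + e^-x)/2 = (e^(2x) - e^(-2x))/2 = sinh(2x).
So the two sides agree for every real x for which both sides are defined.

Conclusion: True.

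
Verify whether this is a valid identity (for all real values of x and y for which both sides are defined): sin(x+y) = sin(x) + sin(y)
Claim: sin(x+y) = sin(x) + sin(y).
Test a specific point where both sides are defined: x = 2π/3, y = π/6.
LHS = sin(x+y) ≈ 0.5000
RHS = sin(x) + sin(y) ≈ 1.3660
Since 0.5000 ≠ 1.3660, the equation fails at this point, so it cannot hold for all real values of x and y for which both sides are defined.
The correct expansion is sin(x+y) = sin(x)cos(y) + cos(x)sin(y); sine is not additive.

Conclusion: No, this is NOT an identity.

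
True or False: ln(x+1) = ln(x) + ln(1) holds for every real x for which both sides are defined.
False.

Claim: ln(x+1) = ln(x) + ln(1).
Test a specific point where both sides are defined: x = 1/2.
LHS = ln(x+1) ≈ 0.4055
RHS = ln(x) + ln(1) ≈ -0.6931
Since 0.4055 ≠ -0.6931, the equation fails at this point, so it cannot hold for every real x for which both sides are defined.
ln(1) = 0, so the right side is just ln(x), which differs from ln(x+1).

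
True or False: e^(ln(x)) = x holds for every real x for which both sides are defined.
Claim: e^(ln(x)) = x.
Reasoning: For x > 0, ln(x) is by definition the exponent p such that e^p = x. Raising e to that exponent therefore returns x: e^(ln x) = x.
So the two sides agree for every real x for which both sides are defined.

Conclusion: True.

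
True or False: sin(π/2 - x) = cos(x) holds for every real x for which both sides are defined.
Claim: sin(π/2 - x) = cos(x).
Reasoning: Use sin(u - v) = sin(u)cos(v) - cos(u)sin(v) with u = π/2, v = x: sin(π/2)cos(x) - cos(π/2)sin(x) = 1·cos(x) - 0·sin(x) = cos(x).
So the two sides agree for every real x for which both sides are defined.

Conclusion: True.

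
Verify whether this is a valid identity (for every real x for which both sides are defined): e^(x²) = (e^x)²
Claim: e^(x²) = (e^x)².
Test a specific point where both sides are defined: x = 1.
LHS = e^(x²) ≈ 2.7183
RHS = (e^x)² ≈ 7.3891
Since 2.7183 ≠ 7.3891, the equation fails at this point, so it cannot hold for every real x for which both sides are defined.
(e^x)² = e^(2x), and 2x ≠ x² in general.

Conclusion: No, this is NOT an identity.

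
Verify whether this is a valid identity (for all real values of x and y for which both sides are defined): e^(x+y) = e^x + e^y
No, this is NOT an identity.

Claim: e^(x+y) = e^x + e^y.
Test a specific point where both sides are defined: x = 4, y = 2.
LHS = e^(x+y) ≈ 403.4288
RHS = e^x + e^y ≈ 61.9872
Since 403.4288 ≠ 61.9872, the equation fails at this point, so it cannot hold for all real values of x and y for which both sides are defined.
The correct rule is e^(x+y) = e^x · e^y (a product, not a sum).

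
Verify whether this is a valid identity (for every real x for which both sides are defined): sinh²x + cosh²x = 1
Claim: sinh²x + cosh²x = 1.
Test a specific point where both sides are defined: x = 1.
LHS = sinh²x + cosh²x ≈ 3.7622
RHS = 1 ≈ 1.0000
Since 3.7622 ≠ 1.0000, the equation fails at this point, so it cannot hold for every real x for which both sides are defined.
The correct hyperbolic identity is cosh²x - sinh²x = 1 (a difference); the sum sinh²x + cosh²x equals cosh(2x).

Conclusion: No, this is NOT an identity.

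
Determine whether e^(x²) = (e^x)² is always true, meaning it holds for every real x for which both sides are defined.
Claim: e^(x²) = (e^x)².
Test a specific point where both sides are defined: x = 3.
LHS = e^(x²) ≈ 8103.0839
RHS = (e^x)² ≈ 403.4288
Since 8103.0839 ≠ 403.4288, the equation fails at this point, so it cannot hold for every real x for which both sides are defined.
(e^x)² = e^(2x), and 2x ≠ x² in general.

Conclusion: No, this is NOT an identity.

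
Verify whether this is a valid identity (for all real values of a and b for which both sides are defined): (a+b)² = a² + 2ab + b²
Yes, this is an identity.

Claim: (a+b)² = a² + 2ab + b².
Reasoning: Expand: (a+b)² = (a+b)(a+b) = a·a + a·b + b·a + b·b = a² + 2ab + b².
So the two sides agree for all real values of a and b for which both sides are defined.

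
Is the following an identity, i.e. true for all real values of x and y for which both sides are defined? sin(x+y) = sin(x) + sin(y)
No, this is NOT an identity.

Claim: sin(x+y) = sin(x) + sin(y).
Test a specific point where both sides are defined: x = 3π/4, y = π/6.
LHS = sin(x+y) ≈ 0.2588
RHS = sin(x) + sin(y) ≈ 1.2071
Since 0.2588 ≠ 1.2071, the equation fails at this point, so it cannot hold for all real values of x and y for which both sides are defined.
The correct expansion is sin(x+y) = sin(x)cos(y) + cos(x)sin(y); sine is not additive.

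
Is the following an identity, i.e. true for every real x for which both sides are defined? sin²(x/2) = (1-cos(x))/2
Claim: sin²(x/2) = (1-cos(x))/2.
Reasoning: Use cos(2θ) = 1 - 2sin²θ with θ = x/2: cos(x) = 1 - 2sin²(x/2). Solving for sin²(x/2) gives (1 - cos(x))/2.
So the two sides agree for every real x for which both sides are defined.

Conclusion: Yes, this is an identity.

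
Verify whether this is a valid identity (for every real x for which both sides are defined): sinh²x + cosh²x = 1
No, this is NOT an identity.

Claim: sinh²x + cosh²x = 1.
Test a specific point where both sides are defined: x = 2.
LHS = sinh²x + cosh²x ≈ 27.3082
RHS = 1 ≈ 1.0000
Since 27.3082 ≠ 1.0000, the equation fails at this point, so it cannot hold for every real x for which both sides are defined.
The correct hyperbolic identity is cosh²x - sinh²x = 1 (a difference); the sum sinh²x + cosh²x equals cosh(2x).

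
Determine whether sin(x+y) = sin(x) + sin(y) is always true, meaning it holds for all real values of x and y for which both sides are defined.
No, this is NOT an identity.

Claim: sin(x+y) = sin(x) + sin(y).
Test a specific point where both sides are defined: x = 3π/4, y = π/4.
LHS = sin(x+y) ≈ 0.0000
RHS = sin(x) + sin(y) ≈ 1.4142
Since 0.0000 ≠ 1.4142, the equation fails at this point, so it cannot hold for all real values of x and y for which both sides are defined.
The correct expansion is sin(x+y) = sin(x)cos(y) + cos(x)sin(y); sine is not additive.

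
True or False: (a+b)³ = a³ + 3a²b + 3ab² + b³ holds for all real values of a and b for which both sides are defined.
True.

Claim: (a+b)³ = a³ + 3a²b + 3ab² + b³.
Reasoning: (a+b)³ = (a+b)(a+b)² = (a+b)(a² + 2ab + b²) = a³ + 2a²b + ab² + a²b + 2ab² + b³ = a³ + 3a²b + 3ab² + b³.
So the two sides agree for all real values of a and b for which both sides are defined.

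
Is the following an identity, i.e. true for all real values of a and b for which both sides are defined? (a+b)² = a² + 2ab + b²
Claim: (a+b)² = a² + 2ab + b².
Reasoning: Expand: (a+b)² = (a+b)(a+b) = a·a + a·b + b·a + b·b = a² + 2ab + b².
So the two sides agree for all real values of a and b for which both sides are defined.

Conclusion: Yes, this is an identity.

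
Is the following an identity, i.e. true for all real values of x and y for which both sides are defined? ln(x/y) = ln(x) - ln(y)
Yes, this is an identity.

Claim: ln(x/y) = ln(x) - ln(y).
Reasoning: Both sides are simultaneously defined only when x, y > 0. Write x = e^p, y = e^q. Then x/y = e^(p-q), so ln(x/y) = p - q = ln(x) - ln(y).
So the two sides agree for all real values of x and y for which both sides are defined.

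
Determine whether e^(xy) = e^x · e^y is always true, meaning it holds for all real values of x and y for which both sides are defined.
Claim: e^(xy) = e^x · e^y.
Test a specific point where both sides are defined: x = 1/2, y = 4.
LHS = e^(xy) ≈ 7.3891
RHS = e^x · e^y ≈ 90.0171
Since 7.3891 ≠ 90.0171, the equation fails at this point, so it cannot hold for all real values of x and y for which both sides are defined.
e^x · e^y = e^(x+y), not e^(xy).

Conclusion: No, this is NOT an identity.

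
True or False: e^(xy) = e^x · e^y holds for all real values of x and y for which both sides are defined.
Claim: e^(xy) = e^x · e^y.
Test a specific point where both sides are defined: x = -2, y = 1.
LHS = e^(xy) ≈ 0.1353
RHS = e^x · e^y ≈ 0.3679
Since 0.1353 ≠ 0.3679, the equation fails at this point, so it cannot hold for all real values of x and y for which both sides are defined.
e^x · e^y = e^(x+y), not e^(xy).

Conclusion: False.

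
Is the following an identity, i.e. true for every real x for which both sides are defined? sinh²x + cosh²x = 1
Claim: sinh²x + cosh²x = 1.
Test a specific point where both sides are defined: x = -3.
LHS = sinh²x + cosh²x ≈ 201.7156
RHS = 1 ≈ 1.0000
Since 201.7156 ≠ 1.0000, the equation fails at this point, so it cannot hold for every real x for which both sides are defined.
The correct hyperbolic identity is cosh²x - sinh²x = 1 (a difference); the sum sinh²x + cosh²x equals cosh(2x).

Conclusion: No, this is NOT an identity.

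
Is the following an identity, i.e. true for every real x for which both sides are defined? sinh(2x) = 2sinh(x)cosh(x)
Yes, this is an identity.

Claim: sinh(2x) = 2sinh(x)cosh(x).
Reasoning: 2sinh(x)cosh(x) = 2 · (e^x - e^-x)/2 · (e^x + e^-x)/2 = (e^(2x) - e^(-2x))/2 = sinh(2x).
So the two sides agree for every real x for which both sides are defined.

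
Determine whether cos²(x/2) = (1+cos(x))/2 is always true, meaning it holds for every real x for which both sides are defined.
Claim: cos²(x/2) = (1+cos(x))/2.
Reasoning: Use cos(2θ) = 2cos²θ - 1 with θ = x/2: cos(x) = 2cos²(x/2) - 1. Solving for cos²(x/2) gives (1 + cos(x))/2.
So the two sides agree for every real x for which both sides are defined.

Conclusion: Yes, this is an identity.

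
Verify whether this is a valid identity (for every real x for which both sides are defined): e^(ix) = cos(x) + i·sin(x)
Yes, this is an identity.

Claim: e^(ix) = cos(x) + i·sin(x).
Reasoning: Euler's formula. Expand e^(ix) = Σ (ix)^k / k!. Since i² = -1, the even-k terms are Σ (-1)^m x^(2m)/(2m)! = cos(x) and the odd-k terms are i · Σ (-1)^m x^(2m+1)/(2m+1)! = i·sin(x).
So the two sides agree for every real x for which both sides are defined.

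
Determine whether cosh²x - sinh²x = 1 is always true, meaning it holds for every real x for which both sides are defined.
Yes, this is an identity.

Claim: cosh²x - sinh²x = 1.
Reasoning: With cosh(x) = (e^x + e^-x)/2 and sinh(x) = (e^x - e^-x)/2: cosh²x = (e^(2x) + 2 + e^(-2x))/4 and sinh²x = (e^(2x) - 2 + e^(-2x))/4. Subtracting leaves 4/4 = 1.
So the two sides agree for every real x for which both sides are defined.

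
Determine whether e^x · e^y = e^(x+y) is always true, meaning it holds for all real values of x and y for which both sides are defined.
Yes, this is an identity.

Claim: e^x · e^y = e^(x+y).
Reasoning: This is the law of exponents for a common base: multiplying powers adds exponents. E.g. from the series, (Σ x^j/j!)(Σ y^k/k!) = Σ_m (Σ_{j+k=m} x^j y^k/(j!k!)) = Σ_m (x+y)^m/m! by the binomial theorem.
So the two sides agree for all real values of x and y for which both sides are defined.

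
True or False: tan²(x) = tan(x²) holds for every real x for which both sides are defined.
Claim: tan²(x) = tan(x²).
Test a specific point where both sides are defined: x = -π/4.
LHS = tan²(x) ≈ 1.0000
RHS = tan(x²) ≈ 0.7092
Since 1.0000 ≠ 0.7092, the equation fails at this point, so it cannot hold for every real x for which both sides are defined.
tan²(x) means (tan x)², squaring the output; tan(x²) squares the input. These are different functions.

Conclusion: False.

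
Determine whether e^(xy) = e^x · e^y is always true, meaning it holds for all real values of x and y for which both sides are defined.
Claim: e^(xy) = e^x · e^y.
Test a specific point where both sides are defined: x = -1, y = 4.
LHS = e^(xy) ≈ 0.0183
RHS = e^x · e^y ≈ 20.0855
Since 0.0183 ≠ 20.0855, the equation fails at this point, so it cannot hold for all real values of x and y for which both sides are defined.
e^x · e^y = e^(x+y), not e^(xy).

Conclusion: No, this is NOT an identity.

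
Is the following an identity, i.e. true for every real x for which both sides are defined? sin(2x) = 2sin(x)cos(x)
Yes, this is an identity.

Claim: sin(2x) = 2sin(x)cos(x).
Reasoning: Put y = x in the addition formula sin(x+y) = sin(x)cos(y) + cos(x)sin(y): sin(2x) = sin(x)cos(x) + cos(x)sin(x) = 2sin(x)cos(x).
So the two sides agree for every real x for which both sides are defined.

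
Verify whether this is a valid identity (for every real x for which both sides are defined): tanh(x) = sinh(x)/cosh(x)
Yes, this is an identity.

Claim: tanh(x) = sinh(x)/cosh(x).
Reasoning: tanh(x) is defined as sinh(x)/cosh(x) = (e^x - e^-x)/(e^x + e^-x); cosh(x) ≥ 1 is never zero, so this holds for every real x.
So the two sides agree for every real x for which both sides are defined.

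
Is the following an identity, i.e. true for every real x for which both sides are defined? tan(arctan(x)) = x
Yes, this is an identity.

Claim: tan(arctan(x)) = x.
Reasoning: For every real x, arctan(x) is by definition the angle in (-π/2, π/2) whose tangent equals x. Taking the tangent of that angle returns x.
So the two sides agree for every real x for which both sides are defined.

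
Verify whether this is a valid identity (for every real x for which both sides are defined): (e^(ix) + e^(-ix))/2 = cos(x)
Claim: (e^(ix) + e^(-ix))/2 = cos(x).
Reasoning: By Euler's formula e^(ix) = cos(x) + i·sin(x) and e^(-ix) = cos(x) - i·sin(x). Adding cancels the sine terms: e^(ix) + e^(-ix) = 2cos(x); divide by 2.
So the two sides agree for every real x for which both sides are defined.

Conclusion: Yes, this is an identity.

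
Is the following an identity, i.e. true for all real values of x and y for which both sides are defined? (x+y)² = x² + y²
Claim: (x+y)² = x² + y².
Test a specific point where both sides are defined: x = 3/2, y = 3.
LHS = (x+y)² ≈ 20.2500
RHS = x² + y² ≈ 11.2500
Since 20.2500 ≠ 11.2500, the equation fails at this point, so it cannot hold for all real values of x and y for which both sides are defined.
The correct expansion is (x+y)² = x² + 2xy + y²; the cross term 2xy is missing.

Conclusion: No, this is NOT an identity.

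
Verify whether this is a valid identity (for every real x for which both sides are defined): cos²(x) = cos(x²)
No, this is NOT an identity.

Claim: cos²(x) = cos(x²).
Test a specific point where both sides are defined: x = 2π/3.
LHS = cos²(x) ≈ 0.2500
RHS = cos(x²) ≈ -0.3202
Since 0.2500 ≠ -0.3202, the equation fails at this point, so it cannot hold for every real x for which both sides are defined.
cos²(x) means (cos x)², squaring the output; cos(x²) squares the input. These are different functions.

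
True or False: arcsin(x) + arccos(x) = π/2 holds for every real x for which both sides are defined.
True.

Claim: arcsin(x) + arccos(x) = π/2.
Reasoning: Both sides are defined for -1 ≤ x ≤ 1. Let θ = arcsin(x), so sin θ = x and θ ∈ [-π/2, π/2]. Then cos(π/2 - θ) = sin θ = x and π/2 - θ ∈ [0, π], which is exactly the range of arccos, so arccos(x) = π/2 - θ. Adding: arcsin(x) + arccos(x) = θ + (π/2 - θ) = π/2.
So the two sides agree for every real x for which both sides are defined.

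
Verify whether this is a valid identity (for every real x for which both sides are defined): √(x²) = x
No, this is NOT an identity.

Claim: √(x²) = x.
Test a specific point where both sides are defined: x = -1.
LHS = √(x²) ≈ 1.0000
RHS = x ≈ -1.0000
Since 1.0000 ≠ -1.0000, the equation fails at this point, so it cannot hold for every real x for which both sides are defined.
√(x²) = |x|, which differs from x whenever x < 0 (both sides are defined for every real x).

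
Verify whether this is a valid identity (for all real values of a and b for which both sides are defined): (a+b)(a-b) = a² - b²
Yes, this is an identity.

Claim: (a+b)(a-b) = a² - b².
Reasoning: Expand: (a+b)(a-b) = a² - ab + ba - b² = a² - b² (the cross terms cancel).
So the two sides agree for all real values of a and b for which both sides are defined.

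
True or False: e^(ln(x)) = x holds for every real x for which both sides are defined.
True.

Claim: e^(ln(x)) = x.
Reasoning: For x > 0, ln(x) is by definition the exponent p such that e^p = x. Raising e to that exponent therefore returns x: e^(ln x) = x.
So the two sides agree for every real x for which both sides are defined.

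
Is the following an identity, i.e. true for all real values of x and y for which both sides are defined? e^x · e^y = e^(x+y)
Claim: e^x · e^y = e^(x+y).
Reasoning: This is the law of exponents for a common base: multiplying powers adds exponents. E.g. from the series, (Σ x^j/j!)(Σ y^k/k!) = Σ_m (Σ_{j+k=m} x^j y^k/(j!k!)) = Σ_m (x+y)^m/m! by the binomial theorem.
So the two sides agree for all real values of x and y for which both sides are defined.

Conclusion: Yes, this is an identity.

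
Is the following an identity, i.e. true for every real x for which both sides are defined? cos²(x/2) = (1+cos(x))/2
Yes, this is an identity.

Claim: cos²(x/2) = (1+cos(x))/2.
Reasoning: Use cos(2θ) = 2cos²θ - 1 with θ = x/2: cos(x) = 2cos²(x/2) - 1. Solving for cos²(x/2) gives (1 + cos(x))/2.
So the two sides agree for every real x for which both sides are defined.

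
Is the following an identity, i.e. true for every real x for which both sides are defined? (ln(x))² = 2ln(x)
Claim: (ln(x))² = 2ln(x).
Test a specific point where both sides are defined: x = 3.
LHS = (ln(x))² ≈ 1.2069
RHS = 2ln(x) ≈ 2.1972
Since 1.2069 ≠ 2.1972, the equation fails at this point, so it cannot hold for every real x for which both sides are defined.
2ln(x) equals ln(x²), which is not the same as (ln x)².

Conclusion: No, this is NOT an identity.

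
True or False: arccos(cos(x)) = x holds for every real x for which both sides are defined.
False.

Claim: arccos(cos(x)) = x.
Test a specific point where both sides are defined: x = -π/4.
LHS = arccos(cos(x)) ≈ 0.7854
RHS = x ≈ -0.7854
Since 0.7854 ≠ -0.7854, the equation fails at this point, so it cannot hold for every real x for which both sides are defined.
arccos only returns values in [0, π], so arccos(cos(x)) = x holds only for x in that interval, not for all real x.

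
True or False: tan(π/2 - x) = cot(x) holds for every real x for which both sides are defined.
Claim: tan(π/2 - x) = cot(x).
Reasoning: tan(π/2 - x) = sin(π/2 - x)/cos(π/2 - x) = cos(x)/sin(x) = cot(x), using the cofunction identities sin(π/2 - x) = cos(x) and cos(π/2 - x) = sin(x).
So the two sides agree for every real x for which both sides are defined.

Conclusion: True.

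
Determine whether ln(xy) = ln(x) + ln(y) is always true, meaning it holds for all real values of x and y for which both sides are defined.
Yes, this is an identity.

Claim: ln(xy) = ln(x) + ln(y).
Reasoning: Both sides are simultaneously defined only when x, y > 0. Write x = e^p, y = e^q (p = ln x, q = ln y). Then xy = e^p · e^q = e^(p+q), so ln(xy) = p + q = ln(x) + ln(y).
So the two sides agree for all real values of x and y for which both sides are defined.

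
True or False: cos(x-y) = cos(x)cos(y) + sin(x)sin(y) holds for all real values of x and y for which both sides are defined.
Claim: cos(x-y) = cos(x)cos(y) + sin(x)sin(y).
Reasoning: Replace y by -y in cos(x+y) = cos(x)cos(y) - sin(x)sin(y) and use cos(-y) = cos(y), sin(-y) = -sin(y): cos(x-y) = cos(x)cos(y) + sin(x)sin(y).
So the two sides agree for all real values of x and y for which both sides are defined.

Conclusion: True.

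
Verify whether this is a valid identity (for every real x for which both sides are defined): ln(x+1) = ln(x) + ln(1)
No, this is NOT an identity.

Claim: ln(x+1) = ln(x) + ln(1).
Test a specific point where both sides are defined: x = 1.
LHS = ln(x+1) ≈ 0.6931
RHS = ln(x) + ln(1) ≈ 0.0000
Since 0.6931 ≠ 0.0000, the equation fails at this point, so it cannot hold for every real x for which both sides are defined.
ln(1) = 0, so the right side is just ln(x), which differs from ln(x+1).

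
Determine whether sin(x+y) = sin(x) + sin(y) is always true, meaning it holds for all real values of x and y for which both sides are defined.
No, this is NOT an identity.

Claim: sin(x+y) = sin(x) + sin(y).
Test a specific point where both sides are defined: x = π/3, y = π.
LHS = sin(x+y) ≈ -0.8660
RHS = sin(x) + sin(y) ≈ 0.8660
Since -0.8660 ≠ 0.8660, the equation fails at this point, so it cannot hold for all real values of x and y for which both sides are defined.
The correct expansion is sin(x+y) = sin(x)cos(y) + cos(x)sin(y); sine is not additive.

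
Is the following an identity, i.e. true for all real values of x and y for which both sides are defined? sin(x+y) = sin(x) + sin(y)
Claim: sin(x+y) = sin(x) + sin(y).
Test a specific point where both sides are defined: x = π/6, y = -π/2.
LHS = sin(x+y) ≈ -0.8660
RHS = sin(x) + sin(y) ≈ -0.5000
Since -0.8660 ≠ -0.5000, the equation fails at this point, so it cannot hold for all real values of x and y for which both sides are defined.
The correct expansion is sin(x+y) = sin(x)cos(y) + cos(x)sin(y); sine is not additive.

Conclusion: No, this is NOT an identity.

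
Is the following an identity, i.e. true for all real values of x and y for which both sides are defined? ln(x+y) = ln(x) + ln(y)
Claim: ln(x+y) = ln(x) + ln(y).
Test a specific point where both sides are defined: x = 2, y = 1.
LHS = ln(x+y) ≈ 1.0986
RHS = ln(x) + ln(y) ≈ 0.6931
Since 1.0986 ≠ 0.6931, the equation fails at this point, so it cannot hold for all real values of x and y for which both sides are defined.
ln(x) + ln(y) = ln(xy), not ln(x+y).

Conclusion: No, this is NOT an identity.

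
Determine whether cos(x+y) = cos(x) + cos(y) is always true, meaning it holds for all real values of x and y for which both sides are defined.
Claim: cos(x+y) = cos(x) + cos(y).
Test a specific point where both sides are defined: x = 2π/3, y = -π/6.
LHS = cos(x+y) ≈ 0.0000
RHS = cos(x) + cos(y) ≈ 0.3660
Since 0.0000 ≠ 0.3660, the equation fails at this point, so it cannot hold for all real values of x and y for which both sides are defined.
The correct expansion is cos(x+y) = cos(x)cos(y) - sin(x)sin(y); cosine is not additive.

Conclusion: No, this is NOT an identity.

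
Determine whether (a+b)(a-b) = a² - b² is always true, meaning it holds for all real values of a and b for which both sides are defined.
Claim: (a+b)(a-b) = a² - b².
Reasoning: Expand: (a+b)(a-b) = a² - ab + ba - b² = a² - b² (the cross terms cancel).
So the two sides agree for all real values of a and b for which both sides are defined.

Conclusion: Yes, this is an identity.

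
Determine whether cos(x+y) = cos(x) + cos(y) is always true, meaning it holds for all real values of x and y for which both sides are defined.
Claim: cos(x+y) = cos(x) + cos(y).
Test a specific point where both sides are defined: x = -π/2, y = -π/3.
LHS = cos(x+y) ≈ -0.8660
RHS = cos(x) + cos(y) ≈ 0.5000
Since -0.8660 ≠ 0.5000, the equation fails at this point, so it cannot hold for all real values of x and y for which both sides are defined.
The correct expansion is cos(x+y) = cos(x)cos(y) - sin(x)sin(y); cosine is not additive.

Conclusion: No, this is NOT an identity.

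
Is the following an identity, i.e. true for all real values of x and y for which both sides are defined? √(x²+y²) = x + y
No, this is NOT an identity.

Claim: √(x²+y²) = x + y.
Test a specific point where both sides are defined: x = 4, y = -3.
LHS = √(x²+y²) ≈ 5.0000
RHS = x + y ≈ 1.0000
Since 5.0000 ≠ 1.0000, the equation fails at this point, so it cannot hold for all real values of x and y for which both sides are defined.
(x+y)² = x² + 2xy + y², not x² + y², so the square root does not split this way.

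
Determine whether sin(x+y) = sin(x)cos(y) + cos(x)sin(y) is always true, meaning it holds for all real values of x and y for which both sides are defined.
Yes, this is an identity.

Claim: sin(x+y) = sin(x)cos(y) + cos(x)sin(y).
Reasoning: By Euler's formula e^(i(x+y)) = e^(ix)·e^(iy) = (cos x + i·sin x)(cos y + i·sin y). The imaginary part of the left side is sin(x+y); the imaginary part of the product is sin(x)cos(y) + cos(x)sin(y).
So the two sides agree for all real values of x and y for which both sides are defined.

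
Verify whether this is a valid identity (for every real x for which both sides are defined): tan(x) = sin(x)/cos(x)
Claim: tan(x) = sin(x)/cos(x).
Reasoning: For an angle x whose terminal point on the unit circle is (cos x, sin x), tan(x) is defined as the ratio (second coordinate)/(first coordinate) = sin(x)/cos(x), wherever cos(x) ≠ 0.
So the two sides agree for every real x for which both sides are defined.

Conclusion: Yes, this is an identity.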